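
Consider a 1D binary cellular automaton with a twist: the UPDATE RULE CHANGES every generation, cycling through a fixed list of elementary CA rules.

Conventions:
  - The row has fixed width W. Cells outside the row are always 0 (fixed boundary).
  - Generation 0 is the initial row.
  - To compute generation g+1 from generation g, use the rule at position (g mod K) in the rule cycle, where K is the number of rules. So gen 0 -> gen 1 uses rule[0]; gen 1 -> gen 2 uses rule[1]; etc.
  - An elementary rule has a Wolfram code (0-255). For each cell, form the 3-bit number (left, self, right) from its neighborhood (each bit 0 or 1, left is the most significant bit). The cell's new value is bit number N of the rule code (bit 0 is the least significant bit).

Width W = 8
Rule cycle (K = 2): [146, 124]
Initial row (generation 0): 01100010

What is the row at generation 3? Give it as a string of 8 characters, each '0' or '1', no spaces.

Answer: 00001110

Derivation:
Gen 0: 01100010
Gen 1 (rule 146): 10010101
Gen 2 (rule 124): 11011111
Gen 3 (rule 146): 00001110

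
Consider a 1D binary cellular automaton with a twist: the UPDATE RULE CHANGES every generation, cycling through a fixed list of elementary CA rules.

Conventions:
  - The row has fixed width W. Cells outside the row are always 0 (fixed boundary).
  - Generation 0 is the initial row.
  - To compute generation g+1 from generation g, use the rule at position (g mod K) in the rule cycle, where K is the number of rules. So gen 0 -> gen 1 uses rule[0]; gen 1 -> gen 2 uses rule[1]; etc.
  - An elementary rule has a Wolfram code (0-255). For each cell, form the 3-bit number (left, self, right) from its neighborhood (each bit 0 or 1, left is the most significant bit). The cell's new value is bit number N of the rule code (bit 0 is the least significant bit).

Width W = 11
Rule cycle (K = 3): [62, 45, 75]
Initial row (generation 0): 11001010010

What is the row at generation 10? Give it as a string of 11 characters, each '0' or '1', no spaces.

Answer: 11110011111

Derivation:
Gen 0: 11001010010
Gen 1 (rule 62): 10111111111
Gen 2 (rule 45): 11100000000
Gen 3 (rule 75): 10101111111
Gen 4 (rule 62): 11111000000
Gen 5 (rule 45): 10000011111
Gen 6 (rule 75): 00111110001
Gen 7 (rule 62): 01100001011
Gen 8 (rule 45): 01001101110
Gen 9 (rule 75): 10011101010
Gen 10 (rule 62): 11110011111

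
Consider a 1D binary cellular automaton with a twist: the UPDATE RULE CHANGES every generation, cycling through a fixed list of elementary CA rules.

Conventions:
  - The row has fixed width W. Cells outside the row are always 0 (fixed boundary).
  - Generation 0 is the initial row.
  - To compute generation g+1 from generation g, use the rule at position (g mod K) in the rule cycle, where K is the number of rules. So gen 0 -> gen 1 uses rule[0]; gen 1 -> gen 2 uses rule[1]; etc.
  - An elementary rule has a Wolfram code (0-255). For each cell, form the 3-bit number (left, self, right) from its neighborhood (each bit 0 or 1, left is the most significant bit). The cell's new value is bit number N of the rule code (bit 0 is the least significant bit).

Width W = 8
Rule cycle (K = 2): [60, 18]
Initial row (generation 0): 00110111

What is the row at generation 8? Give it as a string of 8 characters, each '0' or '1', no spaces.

Answer: 00000010

Derivation:
Gen 0: 00110111
Gen 1 (rule 60): 00101100
Gen 2 (rule 18): 01000010
Gen 3 (rule 60): 01100011
Gen 4 (rule 18): 10010100
Gen 5 (rule 60): 11011110
Gen 6 (rule 18): 00000001
Gen 7 (rule 60): 00000001
Gen 8 (rule 18): 00000010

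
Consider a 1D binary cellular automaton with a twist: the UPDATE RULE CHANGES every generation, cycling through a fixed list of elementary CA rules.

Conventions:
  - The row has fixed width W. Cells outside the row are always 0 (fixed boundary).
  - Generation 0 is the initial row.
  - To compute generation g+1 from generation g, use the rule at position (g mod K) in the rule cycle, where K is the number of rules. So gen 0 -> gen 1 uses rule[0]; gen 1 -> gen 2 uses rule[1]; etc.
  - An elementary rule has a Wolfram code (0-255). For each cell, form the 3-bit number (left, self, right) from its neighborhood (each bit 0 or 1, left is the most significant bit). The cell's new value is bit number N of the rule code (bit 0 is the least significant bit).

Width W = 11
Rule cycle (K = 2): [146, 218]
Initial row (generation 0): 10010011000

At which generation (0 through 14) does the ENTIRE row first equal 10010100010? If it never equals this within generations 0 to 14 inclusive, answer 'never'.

Answer: never

Derivation:
Gen 0: 10010011000
Gen 1 (rule 146): 01101100100
Gen 2 (rule 218): 11101111010
Gen 3 (rule 146): 01000110001
Gen 4 (rule 218): 10101111010
Gen 5 (rule 146): 00000110001
Gen 6 (rule 218): 00001111010
Gen 7 (rule 146): 00010110001
Gen 8 (rule 218): 00100111010
Gen 9 (rule 146): 01011010001
Gen 10 (rule 218): 10011001010
Gen 11 (rule 146): 01100110001
Gen 12 (rule 218): 11111111010
Gen 13 (rule 146): 01111110001
Gen 14 (rule 218): 11111111010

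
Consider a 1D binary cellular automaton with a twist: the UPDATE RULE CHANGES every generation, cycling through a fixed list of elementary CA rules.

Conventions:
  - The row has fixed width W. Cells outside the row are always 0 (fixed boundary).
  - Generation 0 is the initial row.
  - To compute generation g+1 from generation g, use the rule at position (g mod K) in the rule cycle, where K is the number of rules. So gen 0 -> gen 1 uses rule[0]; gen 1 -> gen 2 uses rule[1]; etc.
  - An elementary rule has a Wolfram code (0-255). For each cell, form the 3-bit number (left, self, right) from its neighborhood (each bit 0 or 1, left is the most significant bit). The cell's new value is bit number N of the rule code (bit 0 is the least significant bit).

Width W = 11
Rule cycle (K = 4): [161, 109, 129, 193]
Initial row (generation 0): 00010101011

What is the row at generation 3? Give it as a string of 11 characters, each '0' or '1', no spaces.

Answer: 00000111000

Derivation:
Gen 0: 00010101011
Gen 1 (rule 161): 11001010100
Gen 2 (rule 109): 11001111101
Gen 3 (rule 129): 00000111000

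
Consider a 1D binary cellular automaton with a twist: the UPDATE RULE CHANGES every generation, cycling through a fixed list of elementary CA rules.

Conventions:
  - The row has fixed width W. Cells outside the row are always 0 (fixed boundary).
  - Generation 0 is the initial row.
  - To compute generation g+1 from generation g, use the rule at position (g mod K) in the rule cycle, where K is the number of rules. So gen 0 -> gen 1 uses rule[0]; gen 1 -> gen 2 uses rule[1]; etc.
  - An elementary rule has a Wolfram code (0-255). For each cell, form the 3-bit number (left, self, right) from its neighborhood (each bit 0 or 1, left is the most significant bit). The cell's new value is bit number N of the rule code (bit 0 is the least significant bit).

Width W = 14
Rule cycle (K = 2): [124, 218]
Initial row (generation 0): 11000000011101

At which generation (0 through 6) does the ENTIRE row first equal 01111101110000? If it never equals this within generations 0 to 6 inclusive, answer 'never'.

Answer: 4

Derivation:
Gen 0: 11000000011101
Gen 1 (rule 124): 11100000010111
Gen 2 (rule 218): 11110000100111
Gen 3 (rule 124): 10011000110101
Gen 4 (rule 218): 01111101110000
Gen 5 (rule 124): 01000111011000
Gen 6 (rule 218): 10101111011100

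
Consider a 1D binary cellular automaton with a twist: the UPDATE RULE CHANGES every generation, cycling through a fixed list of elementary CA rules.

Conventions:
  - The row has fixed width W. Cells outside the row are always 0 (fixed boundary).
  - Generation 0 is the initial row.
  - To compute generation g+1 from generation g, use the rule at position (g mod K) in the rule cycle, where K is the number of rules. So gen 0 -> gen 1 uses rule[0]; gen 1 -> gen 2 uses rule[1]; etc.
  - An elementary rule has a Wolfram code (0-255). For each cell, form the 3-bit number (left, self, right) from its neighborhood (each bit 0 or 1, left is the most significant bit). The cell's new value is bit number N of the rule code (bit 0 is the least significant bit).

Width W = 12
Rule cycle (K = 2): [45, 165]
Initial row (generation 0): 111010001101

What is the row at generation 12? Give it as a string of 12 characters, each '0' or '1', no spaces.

Answer: 001011111000

Derivation:
Gen 0: 111010001101
Gen 1 (rule 45): 100110101011
Gen 2 (rule 165): 100001111100
Gen 3 (rule 45): 101101000001
Gen 4 (rule 165): 110011011101
Gen 5 (rule 45): 100010110011
Gen 6 (rule 165): 101011000000
Gen 7 (rule 45): 111110011111
Gen 8 (rule 165): 011100001110
Gen 9 (rule 45): 010001101000
Gen 10 (rule 165): 010100011011
Gen 11 (rule 45): 011101010110
Gen 12 (rule 165): 001011111000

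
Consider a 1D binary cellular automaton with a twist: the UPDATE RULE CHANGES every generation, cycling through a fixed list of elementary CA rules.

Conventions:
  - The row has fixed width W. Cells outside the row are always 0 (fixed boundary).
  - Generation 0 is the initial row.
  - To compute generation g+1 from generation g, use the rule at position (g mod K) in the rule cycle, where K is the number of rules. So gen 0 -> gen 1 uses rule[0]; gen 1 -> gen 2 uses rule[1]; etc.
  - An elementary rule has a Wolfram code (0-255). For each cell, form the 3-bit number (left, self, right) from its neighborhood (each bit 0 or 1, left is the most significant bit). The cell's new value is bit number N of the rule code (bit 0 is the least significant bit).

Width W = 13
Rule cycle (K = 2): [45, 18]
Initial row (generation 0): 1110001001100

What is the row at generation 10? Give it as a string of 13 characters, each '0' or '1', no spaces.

Gen 0: 1110001001100
Gen 1 (rule 45): 1000101001001
Gen 2 (rule 18): 0101000110110
Gen 3 (rule 45): 0111010101100
Gen 4 (rule 18): 1000000000010
Gen 5 (rule 45): 1011111111010
Gen 6 (rule 18): 0000000000001
Gen 7 (rule 45): 1111111111101
Gen 8 (rule 18): 0000000000000
Gen 9 (rule 45): 1111111111111
Gen 10 (rule 18): 0000000000000

Answer: 0000000000000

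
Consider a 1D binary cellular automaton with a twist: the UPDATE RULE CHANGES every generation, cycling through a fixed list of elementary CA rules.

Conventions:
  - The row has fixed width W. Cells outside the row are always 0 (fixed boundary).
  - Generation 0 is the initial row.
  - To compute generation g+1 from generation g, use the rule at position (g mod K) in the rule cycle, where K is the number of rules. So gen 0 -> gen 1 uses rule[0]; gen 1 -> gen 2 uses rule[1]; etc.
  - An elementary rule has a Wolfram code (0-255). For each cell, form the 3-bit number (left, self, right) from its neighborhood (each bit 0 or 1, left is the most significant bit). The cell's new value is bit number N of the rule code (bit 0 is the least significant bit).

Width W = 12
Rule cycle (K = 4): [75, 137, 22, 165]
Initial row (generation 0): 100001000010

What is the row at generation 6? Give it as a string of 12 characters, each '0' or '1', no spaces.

Answer: 111000001001

Derivation:
Gen 0: 100001000010
Gen 1 (rule 75): 001110011100
Gen 2 (rule 137): 101100011001
Gen 3 (rule 22): 100010100111
Gen 4 (rule 165): 101011100010
Gen 5 (rule 75): 000010101100
Gen 6 (rule 137): 111000001001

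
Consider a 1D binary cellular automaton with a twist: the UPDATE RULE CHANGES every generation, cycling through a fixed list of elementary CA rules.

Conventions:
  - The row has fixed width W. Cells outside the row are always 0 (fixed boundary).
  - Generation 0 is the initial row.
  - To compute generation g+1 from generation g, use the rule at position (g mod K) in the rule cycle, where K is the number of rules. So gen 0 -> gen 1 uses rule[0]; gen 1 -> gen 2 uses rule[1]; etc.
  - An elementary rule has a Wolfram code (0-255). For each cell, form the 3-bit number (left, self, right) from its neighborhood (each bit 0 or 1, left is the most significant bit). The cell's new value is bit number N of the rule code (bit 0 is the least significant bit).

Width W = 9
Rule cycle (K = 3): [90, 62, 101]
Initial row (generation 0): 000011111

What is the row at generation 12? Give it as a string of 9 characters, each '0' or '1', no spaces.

Gen 0: 000011111
Gen 1 (rule 90): 000110001
Gen 2 (rule 62): 001101011
Gen 3 (rule 101): 100111101
Gen 4 (rule 90): 011100100
Gen 5 (rule 62): 110011110
Gen 6 (rule 101): 010000010
Gen 7 (rule 90): 101000101
Gen 8 (rule 62): 111101111
Gen 9 (rule 101): 000110001
Gen 10 (rule 90): 001111010
Gen 11 (rule 62): 011000111
Gen 12 (rule 101): 001010001

Answer: 001010001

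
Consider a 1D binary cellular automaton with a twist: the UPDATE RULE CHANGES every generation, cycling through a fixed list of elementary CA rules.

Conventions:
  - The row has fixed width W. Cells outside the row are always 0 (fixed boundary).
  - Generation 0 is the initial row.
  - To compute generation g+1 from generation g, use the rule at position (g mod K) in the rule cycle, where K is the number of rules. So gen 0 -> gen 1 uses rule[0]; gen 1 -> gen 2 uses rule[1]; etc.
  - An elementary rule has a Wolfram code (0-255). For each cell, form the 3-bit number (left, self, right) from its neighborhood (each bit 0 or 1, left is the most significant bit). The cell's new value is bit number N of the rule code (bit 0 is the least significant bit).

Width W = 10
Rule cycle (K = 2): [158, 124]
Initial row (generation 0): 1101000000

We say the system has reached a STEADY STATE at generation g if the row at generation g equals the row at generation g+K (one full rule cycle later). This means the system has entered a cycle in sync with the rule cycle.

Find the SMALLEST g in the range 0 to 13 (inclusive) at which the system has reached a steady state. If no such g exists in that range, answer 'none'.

Answer: 9

Derivation:
Gen 0: 1101000000
Gen 1 (rule 158): 1001100000
Gen 2 (rule 124): 1101110000
Gen 3 (rule 158): 1001101000
Gen 4 (rule 124): 1101111100
Gen 5 (rule 158): 1001111010
Gen 6 (rule 124): 1101001111
Gen 7 (rule 158): 1001111110
Gen 8 (rule 124): 1101000011
Gen 9 (rule 158): 1001100110
Gen 10 (rule 124): 1101110111
Gen 11 (rule 158): 1001100110
Gen 12 (rule 124): 1101110111
Gen 13 (rule 158): 1001100110
Gen 14 (rule 124): 1101110111
Gen 15 (rule 158): 1001100110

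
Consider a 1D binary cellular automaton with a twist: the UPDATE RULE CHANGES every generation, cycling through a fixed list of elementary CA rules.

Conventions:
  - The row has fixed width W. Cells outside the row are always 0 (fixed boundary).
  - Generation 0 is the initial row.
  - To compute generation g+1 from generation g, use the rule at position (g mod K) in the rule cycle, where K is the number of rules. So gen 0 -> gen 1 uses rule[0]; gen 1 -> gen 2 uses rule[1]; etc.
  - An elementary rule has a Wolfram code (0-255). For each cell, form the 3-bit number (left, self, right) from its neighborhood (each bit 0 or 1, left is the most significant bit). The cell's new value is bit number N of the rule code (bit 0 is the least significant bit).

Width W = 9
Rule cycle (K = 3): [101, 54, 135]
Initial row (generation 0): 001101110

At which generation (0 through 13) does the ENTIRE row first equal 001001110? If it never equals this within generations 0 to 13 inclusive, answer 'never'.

Answer: 7

Derivation:
Gen 0: 001101110
Gen 1 (rule 101): 100110010
Gen 2 (rule 54): 111001111
Gen 3 (rule 135): 010010110
Gen 4 (rule 101): 010011010
Gen 5 (rule 54): 111100111
Gen 6 (rule 135): 011001010
Gen 7 (rule 101): 001001110
Gen 8 (rule 54): 011110001
Gen 9 (rule 135): 101100111
Gen 10 (rule 101): 110100001
Gen 11 (rule 54): 001110011
Gen 12 (rule 135): 110100100
Gen 13 (rule 101): 011100101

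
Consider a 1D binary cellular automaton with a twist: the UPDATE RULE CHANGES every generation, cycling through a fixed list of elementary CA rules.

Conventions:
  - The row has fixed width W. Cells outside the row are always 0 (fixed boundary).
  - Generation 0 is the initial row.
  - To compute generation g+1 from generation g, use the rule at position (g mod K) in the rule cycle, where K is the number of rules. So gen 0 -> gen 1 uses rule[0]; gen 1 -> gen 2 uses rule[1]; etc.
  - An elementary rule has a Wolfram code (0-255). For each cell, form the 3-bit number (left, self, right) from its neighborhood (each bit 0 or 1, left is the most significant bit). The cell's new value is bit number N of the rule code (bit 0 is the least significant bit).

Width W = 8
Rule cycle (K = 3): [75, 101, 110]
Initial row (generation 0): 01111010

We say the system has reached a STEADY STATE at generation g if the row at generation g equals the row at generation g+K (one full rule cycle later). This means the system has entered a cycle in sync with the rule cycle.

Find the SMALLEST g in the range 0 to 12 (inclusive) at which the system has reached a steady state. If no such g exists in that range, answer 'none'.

Gen 0: 01111010
Gen 1 (rule 75): 11001000
Gen 2 (rule 101): 01001011
Gen 3 (rule 110): 11011111
Gen 4 (rule 75): 11010001
Gen 5 (rule 101): 01110101
Gen 6 (rule 110): 11011111
Gen 7 (rule 75): 11010001
Gen 8 (rule 101): 01110101
Gen 9 (rule 110): 11011111
Gen 10 (rule 75): 11010001
Gen 11 (rule 101): 01110101
Gen 12 (rule 110): 11011111
Gen 13 (rule 75): 11010001
Gen 14 (rule 101): 01110101
Gen 15 (rule 110): 11011111

Answer: 3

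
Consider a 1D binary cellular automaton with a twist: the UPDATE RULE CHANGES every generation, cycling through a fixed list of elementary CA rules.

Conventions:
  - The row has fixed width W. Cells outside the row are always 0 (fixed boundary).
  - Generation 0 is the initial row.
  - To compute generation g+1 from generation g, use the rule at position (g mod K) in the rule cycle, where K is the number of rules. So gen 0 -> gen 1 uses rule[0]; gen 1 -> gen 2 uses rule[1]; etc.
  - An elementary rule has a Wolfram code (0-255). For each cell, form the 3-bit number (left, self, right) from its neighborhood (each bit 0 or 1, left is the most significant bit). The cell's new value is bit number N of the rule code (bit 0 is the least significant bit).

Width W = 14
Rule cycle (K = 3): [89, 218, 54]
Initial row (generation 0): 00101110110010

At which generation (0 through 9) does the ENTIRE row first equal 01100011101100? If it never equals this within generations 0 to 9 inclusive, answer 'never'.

Answer: never

Derivation:
Gen 0: 00101110110010
Gen 1 (rule 89): 10001010111001
Gen 2 (rule 218): 01010000111110
Gen 3 (rule 54): 11111001000001
Gen 4 (rule 89): 10001100111100
Gen 5 (rule 218): 01011111111110
Gen 6 (rule 54): 11100000000001
Gen 7 (rule 89): 10111111111100
Gen 8 (rule 218): 00111111111110
Gen 9 (rule 54): 01000000000001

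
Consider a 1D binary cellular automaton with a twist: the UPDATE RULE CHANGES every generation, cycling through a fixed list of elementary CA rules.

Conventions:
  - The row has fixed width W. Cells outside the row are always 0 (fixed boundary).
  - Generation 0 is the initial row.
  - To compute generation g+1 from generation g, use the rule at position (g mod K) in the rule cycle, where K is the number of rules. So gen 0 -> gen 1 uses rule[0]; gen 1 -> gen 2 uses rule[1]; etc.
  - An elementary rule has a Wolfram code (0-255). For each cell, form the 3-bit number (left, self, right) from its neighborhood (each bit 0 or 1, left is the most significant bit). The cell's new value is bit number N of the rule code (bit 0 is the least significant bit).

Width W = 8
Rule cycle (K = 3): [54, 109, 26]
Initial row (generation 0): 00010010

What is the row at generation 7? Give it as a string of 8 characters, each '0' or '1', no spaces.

Answer: 00111111

Derivation:
Gen 0: 00010010
Gen 1 (rule 54): 00111111
Gen 2 (rule 109): 10100001
Gen 3 (rule 26): 00010010
Gen 4 (rule 54): 00111111
Gen 5 (rule 109): 10100001
Gen 6 (rule 26): 00010010
Gen 7 (rule 54): 00111111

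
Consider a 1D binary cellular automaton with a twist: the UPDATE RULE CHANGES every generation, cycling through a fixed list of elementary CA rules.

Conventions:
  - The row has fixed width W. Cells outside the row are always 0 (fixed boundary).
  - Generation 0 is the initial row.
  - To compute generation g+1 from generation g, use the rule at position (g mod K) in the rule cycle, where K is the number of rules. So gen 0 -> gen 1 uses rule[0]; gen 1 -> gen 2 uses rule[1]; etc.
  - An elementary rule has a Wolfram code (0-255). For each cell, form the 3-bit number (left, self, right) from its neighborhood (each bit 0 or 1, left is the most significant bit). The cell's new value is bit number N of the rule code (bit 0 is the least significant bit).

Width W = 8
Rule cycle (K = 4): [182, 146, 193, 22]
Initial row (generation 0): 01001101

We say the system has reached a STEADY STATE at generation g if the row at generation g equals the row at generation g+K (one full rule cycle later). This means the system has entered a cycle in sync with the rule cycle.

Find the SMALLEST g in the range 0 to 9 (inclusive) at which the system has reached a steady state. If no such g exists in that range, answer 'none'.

Answer: none

Derivation:
Gen 0: 01001101
Gen 1 (rule 182): 11110011
Gen 2 (rule 146): 01101100
Gen 3 (rule 193): 00100101
Gen 4 (rule 22): 01111101
Gen 5 (rule 182): 10111011
Gen 6 (rule 146): 00010000
Gen 7 (rule 193): 11000111
Gen 8 (rule 22): 00101000
Gen 9 (rule 182): 01111100
Gen 10 (rule 146): 10111010
Gen 11 (rule 193): 00011000
Gen 12 (rule 22): 00100100
Gen 13 (rule 182): 01111110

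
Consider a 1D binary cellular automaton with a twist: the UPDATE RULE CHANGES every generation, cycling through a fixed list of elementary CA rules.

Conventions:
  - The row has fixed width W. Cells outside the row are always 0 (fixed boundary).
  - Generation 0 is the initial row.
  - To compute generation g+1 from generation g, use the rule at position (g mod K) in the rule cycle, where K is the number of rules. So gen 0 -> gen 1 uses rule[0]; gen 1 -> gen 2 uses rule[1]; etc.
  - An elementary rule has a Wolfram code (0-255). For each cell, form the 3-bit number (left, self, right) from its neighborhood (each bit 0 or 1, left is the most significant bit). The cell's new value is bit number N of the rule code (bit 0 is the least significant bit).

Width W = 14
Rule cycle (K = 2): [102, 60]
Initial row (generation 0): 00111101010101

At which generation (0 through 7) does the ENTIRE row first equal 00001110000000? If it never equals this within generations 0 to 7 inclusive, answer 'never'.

Answer: 5

Derivation:
Gen 0: 00111101010101
Gen 1 (rule 102): 01000111111111
Gen 2 (rule 60): 01100100000000
Gen 3 (rule 102): 10101100000000
Gen 4 (rule 60): 11111010000000
Gen 5 (rule 102): 00001110000000
Gen 6 (rule 60): 00001001000000
Gen 7 (rule 102): 00011011000000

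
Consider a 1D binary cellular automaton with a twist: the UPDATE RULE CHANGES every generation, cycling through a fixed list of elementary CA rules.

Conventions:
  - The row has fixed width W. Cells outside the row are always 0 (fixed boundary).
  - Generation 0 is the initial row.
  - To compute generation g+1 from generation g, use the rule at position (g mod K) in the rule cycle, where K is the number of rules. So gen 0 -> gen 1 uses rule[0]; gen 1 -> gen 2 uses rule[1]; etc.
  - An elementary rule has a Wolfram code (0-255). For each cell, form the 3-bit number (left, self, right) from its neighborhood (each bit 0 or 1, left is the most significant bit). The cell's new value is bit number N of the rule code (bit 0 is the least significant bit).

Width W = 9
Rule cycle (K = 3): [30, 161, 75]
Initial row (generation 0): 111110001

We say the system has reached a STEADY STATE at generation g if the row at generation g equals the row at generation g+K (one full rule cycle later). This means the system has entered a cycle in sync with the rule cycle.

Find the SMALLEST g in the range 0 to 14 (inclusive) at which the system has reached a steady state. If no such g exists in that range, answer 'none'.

Answer: 9

Derivation:
Gen 0: 111110001
Gen 1 (rule 30): 100001011
Gen 2 (rule 161): 001100100
Gen 3 (rule 75): 111101001
Gen 4 (rule 30): 100001111
Gen 5 (rule 161): 001100110
Gen 6 (rule 75): 111101110
Gen 7 (rule 30): 100001001
Gen 8 (rule 161): 001100000
Gen 9 (rule 75): 111101111
Gen 10 (rule 30): 100001000
Gen 11 (rule 161): 001100011
Gen 12 (rule 75): 111101111
Gen 13 (rule 30): 100001000
Gen 14 (rule 161): 001100011
Gen 15 (rule 75): 111101111
Gen 16 (rule 30): 100001000
Gen 17 (rule 161): 001100011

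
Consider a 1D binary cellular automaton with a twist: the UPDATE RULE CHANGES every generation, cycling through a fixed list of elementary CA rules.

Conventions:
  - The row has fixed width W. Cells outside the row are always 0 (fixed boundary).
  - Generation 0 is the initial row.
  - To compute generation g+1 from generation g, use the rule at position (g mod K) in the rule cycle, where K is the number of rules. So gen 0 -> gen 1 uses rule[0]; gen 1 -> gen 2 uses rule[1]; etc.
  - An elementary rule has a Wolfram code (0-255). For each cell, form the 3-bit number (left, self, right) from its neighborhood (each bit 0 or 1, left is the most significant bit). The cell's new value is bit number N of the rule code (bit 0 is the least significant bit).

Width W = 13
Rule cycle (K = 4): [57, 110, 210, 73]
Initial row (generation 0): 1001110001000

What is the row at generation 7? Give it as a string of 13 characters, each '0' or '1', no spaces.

Answer: 1011111110010

Derivation:
Gen 0: 1001110001000
Gen 1 (rule 57): 0101001100111
Gen 2 (rule 110): 1111011101101
Gen 3 (rule 210): 0111001100100
Gen 4 (rule 73): 0101001100001
Gen 5 (rule 57): 0010101011100
Gen 6 (rule 110): 0111111110100
Gen 7 (rule 210): 1011111110010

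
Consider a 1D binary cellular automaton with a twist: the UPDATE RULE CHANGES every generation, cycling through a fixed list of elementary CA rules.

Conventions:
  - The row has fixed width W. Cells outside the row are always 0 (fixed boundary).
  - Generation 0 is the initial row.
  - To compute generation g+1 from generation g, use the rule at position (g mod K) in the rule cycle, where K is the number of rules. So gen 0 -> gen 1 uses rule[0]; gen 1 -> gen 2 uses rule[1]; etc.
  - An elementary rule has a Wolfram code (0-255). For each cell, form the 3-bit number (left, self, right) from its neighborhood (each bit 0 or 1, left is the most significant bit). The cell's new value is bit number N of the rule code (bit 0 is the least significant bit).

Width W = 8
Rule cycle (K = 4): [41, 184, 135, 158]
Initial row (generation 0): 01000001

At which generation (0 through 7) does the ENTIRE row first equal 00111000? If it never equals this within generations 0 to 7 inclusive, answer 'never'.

Gen 0: 01000001
Gen 1 (rule 41): 00011100
Gen 2 (rule 184): 00011010
Gen 3 (rule 135): 11100010
Gen 4 (rule 158): 11010111
Gen 5 (rule 41): 10101100
Gen 6 (rule 184): 01011010
Gen 7 (rule 135): 11000010

Answer: never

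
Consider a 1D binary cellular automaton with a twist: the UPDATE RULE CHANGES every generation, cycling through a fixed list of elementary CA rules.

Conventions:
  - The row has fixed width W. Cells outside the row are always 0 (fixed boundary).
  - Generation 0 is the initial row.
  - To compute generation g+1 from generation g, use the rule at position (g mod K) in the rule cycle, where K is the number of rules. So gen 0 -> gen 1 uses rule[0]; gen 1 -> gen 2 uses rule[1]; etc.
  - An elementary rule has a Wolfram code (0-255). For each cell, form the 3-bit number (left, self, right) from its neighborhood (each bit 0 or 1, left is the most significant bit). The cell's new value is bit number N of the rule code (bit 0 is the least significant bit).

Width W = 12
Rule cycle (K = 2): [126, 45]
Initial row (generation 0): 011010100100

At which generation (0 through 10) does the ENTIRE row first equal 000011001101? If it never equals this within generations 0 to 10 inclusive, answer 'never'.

Gen 0: 011010100100
Gen 1 (rule 126): 111111111110
Gen 2 (rule 45): 100000000000
Gen 3 (rule 126): 110000000000
Gen 4 (rule 45): 100111111111
Gen 5 (rule 126): 111100000001
Gen 6 (rule 45): 100001111101
Gen 7 (rule 126): 110011000111
Gen 8 (rule 45): 100010010100
Gen 9 (rule 126): 110111111110
Gen 10 (rule 45): 101100000000

Answer: never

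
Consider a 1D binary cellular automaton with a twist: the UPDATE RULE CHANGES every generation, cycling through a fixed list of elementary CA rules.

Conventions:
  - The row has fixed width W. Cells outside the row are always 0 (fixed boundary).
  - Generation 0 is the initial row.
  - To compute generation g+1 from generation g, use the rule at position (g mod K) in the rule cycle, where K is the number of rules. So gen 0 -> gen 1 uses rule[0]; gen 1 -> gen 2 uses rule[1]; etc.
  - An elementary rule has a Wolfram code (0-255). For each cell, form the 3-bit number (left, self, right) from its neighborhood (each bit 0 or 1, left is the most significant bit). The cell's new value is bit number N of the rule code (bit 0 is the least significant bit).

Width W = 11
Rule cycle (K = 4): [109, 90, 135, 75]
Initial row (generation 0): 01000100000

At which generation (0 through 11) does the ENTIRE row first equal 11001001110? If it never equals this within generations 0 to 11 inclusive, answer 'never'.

Gen 0: 01000100000
Gen 1 (rule 109): 01010101111
Gen 2 (rule 90): 10000001001
Gen 3 (rule 135): 10111111011
Gen 4 (rule 75): 00100001011
Gen 5 (rule 109): 10101101111
Gen 6 (rule 90): 00001101001
Gen 7 (rule 135): 11110001011
Gen 8 (rule 75): 10010110011
Gen 9 (rule 109): 10011110011
Gen 10 (rule 90): 01110011111
Gen 11 (rule 135): 10100101110

Answer: never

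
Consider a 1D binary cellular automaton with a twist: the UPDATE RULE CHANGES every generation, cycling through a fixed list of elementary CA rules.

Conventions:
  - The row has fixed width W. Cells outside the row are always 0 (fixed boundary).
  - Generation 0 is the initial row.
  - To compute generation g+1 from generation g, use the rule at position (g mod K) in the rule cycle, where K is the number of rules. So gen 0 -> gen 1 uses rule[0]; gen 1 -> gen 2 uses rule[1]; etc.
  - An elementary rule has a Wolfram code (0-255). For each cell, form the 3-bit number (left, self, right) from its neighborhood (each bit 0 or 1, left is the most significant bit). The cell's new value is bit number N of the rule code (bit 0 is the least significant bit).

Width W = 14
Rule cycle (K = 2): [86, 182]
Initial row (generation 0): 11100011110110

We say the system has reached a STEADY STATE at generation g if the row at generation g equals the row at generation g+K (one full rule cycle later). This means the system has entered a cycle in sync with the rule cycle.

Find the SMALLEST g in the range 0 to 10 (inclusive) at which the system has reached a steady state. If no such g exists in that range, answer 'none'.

Answer: none

Derivation:
Gen 0: 11100011110110
Gen 1 (rule 86): 00110100010011
Gen 2 (rule 182): 01001110111100
Gen 3 (rule 86): 11110010000110
Gen 4 (rule 182): 01101111001001
Gen 5 (rule 86): 10100001111111
Gen 6 (rule 182): 11110010111110
Gen 7 (rule 86): 00011110000011
Gen 8 (rule 182): 00101101000100
Gen 9 (rule 86): 01100101101110
Gen 10 (rule 182): 10011110010101
Gen 11 (rule 86): 11100011110101
Gen 12 (rule 182): 01010101101111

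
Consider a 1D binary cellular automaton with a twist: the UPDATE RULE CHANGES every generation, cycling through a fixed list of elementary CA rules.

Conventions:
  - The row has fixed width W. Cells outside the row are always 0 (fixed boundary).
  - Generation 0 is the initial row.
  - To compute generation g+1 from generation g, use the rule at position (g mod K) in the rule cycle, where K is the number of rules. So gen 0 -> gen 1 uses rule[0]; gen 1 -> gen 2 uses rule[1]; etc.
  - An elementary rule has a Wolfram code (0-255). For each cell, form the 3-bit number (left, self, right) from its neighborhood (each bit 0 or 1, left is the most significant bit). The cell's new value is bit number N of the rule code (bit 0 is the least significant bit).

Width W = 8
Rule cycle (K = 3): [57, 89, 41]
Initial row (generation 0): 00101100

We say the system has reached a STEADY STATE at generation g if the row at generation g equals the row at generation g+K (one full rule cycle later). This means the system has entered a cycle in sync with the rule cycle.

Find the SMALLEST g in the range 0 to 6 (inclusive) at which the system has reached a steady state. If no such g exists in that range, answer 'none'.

Gen 0: 00101100
Gen 1 (rule 57): 10011011
Gen 2 (rule 89): 01011011
Gen 3 (rule 41): 00110110
Gen 4 (rule 57): 10101101
Gen 5 (rule 89): 00001100
Gen 6 (rule 41): 11101001
Gen 7 (rule 57): 10010100
Gen 8 (rule 89): 01000011
Gen 9 (rule 41): 00011010

Answer: none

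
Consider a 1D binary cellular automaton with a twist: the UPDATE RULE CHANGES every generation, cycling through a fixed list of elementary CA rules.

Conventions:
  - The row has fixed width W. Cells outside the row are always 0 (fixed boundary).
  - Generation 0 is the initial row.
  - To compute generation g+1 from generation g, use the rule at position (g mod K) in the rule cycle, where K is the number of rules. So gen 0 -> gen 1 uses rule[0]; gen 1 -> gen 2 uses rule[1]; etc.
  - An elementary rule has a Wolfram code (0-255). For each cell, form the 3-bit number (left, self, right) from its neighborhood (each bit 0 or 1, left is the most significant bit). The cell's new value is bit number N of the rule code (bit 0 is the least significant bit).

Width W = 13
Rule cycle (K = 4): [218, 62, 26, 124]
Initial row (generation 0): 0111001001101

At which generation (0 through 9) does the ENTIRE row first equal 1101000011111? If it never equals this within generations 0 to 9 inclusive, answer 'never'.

Answer: never

Derivation:
Gen 0: 0111001001101
Gen 1 (rule 218): 1111110111100
Gen 2 (rule 62): 1000001100010
Gen 3 (rule 26): 0100011010101
Gen 4 (rule 124): 0110011111111
Gen 5 (rule 218): 1111111111111
Gen 6 (rule 62): 1000000000000
Gen 7 (rule 26): 0100000000000
Gen 8 (rule 124): 0110000000000
Gen 9 (rule 218): 1111000000000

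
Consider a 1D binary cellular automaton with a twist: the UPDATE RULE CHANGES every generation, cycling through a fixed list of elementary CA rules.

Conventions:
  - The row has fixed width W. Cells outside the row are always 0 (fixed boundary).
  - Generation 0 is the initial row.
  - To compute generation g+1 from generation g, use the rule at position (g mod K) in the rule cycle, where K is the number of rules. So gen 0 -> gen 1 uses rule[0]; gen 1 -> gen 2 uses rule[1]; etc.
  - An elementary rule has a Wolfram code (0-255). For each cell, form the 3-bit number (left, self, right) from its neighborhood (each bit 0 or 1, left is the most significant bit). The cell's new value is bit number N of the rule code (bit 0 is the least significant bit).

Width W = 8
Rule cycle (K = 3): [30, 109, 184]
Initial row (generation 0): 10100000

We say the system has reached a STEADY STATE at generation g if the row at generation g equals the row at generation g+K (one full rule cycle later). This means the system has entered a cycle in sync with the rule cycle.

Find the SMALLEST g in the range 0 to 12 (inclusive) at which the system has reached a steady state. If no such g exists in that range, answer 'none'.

Answer: none

Derivation:
Gen 0: 10100000
Gen 1 (rule 30): 10110000
Gen 2 (rule 109): 11110111
Gen 3 (rule 184): 11101110
Gen 4 (rule 30): 10001001
Gen 5 (rule 109): 10101001
Gen 6 (rule 184): 01010100
Gen 7 (rule 30): 11010110
Gen 8 (rule 109): 11111110
Gen 9 (rule 184): 11111101
Gen 10 (rule 30): 10000001
Gen 11 (rule 109): 10111101
Gen 12 (rule 184): 01111010
Gen 13 (rule 30): 11000011
Gen 14 (rule 109): 11011011
Gen 15 (rule 184): 10110110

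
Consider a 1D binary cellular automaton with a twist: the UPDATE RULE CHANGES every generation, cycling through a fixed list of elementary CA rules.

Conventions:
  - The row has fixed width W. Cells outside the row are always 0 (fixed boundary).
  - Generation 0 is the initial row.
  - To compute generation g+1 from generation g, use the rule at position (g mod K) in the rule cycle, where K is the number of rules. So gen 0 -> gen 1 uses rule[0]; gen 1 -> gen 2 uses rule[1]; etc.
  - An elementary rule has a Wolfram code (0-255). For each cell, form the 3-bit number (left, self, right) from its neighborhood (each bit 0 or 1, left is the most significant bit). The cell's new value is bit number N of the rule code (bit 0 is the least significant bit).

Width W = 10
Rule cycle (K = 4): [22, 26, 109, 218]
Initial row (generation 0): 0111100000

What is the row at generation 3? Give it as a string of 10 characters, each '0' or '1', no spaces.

Gen 0: 0111100000
Gen 1 (rule 22): 1000010000
Gen 2 (rule 26): 0100101000
Gen 3 (rule 109): 0100111011

Answer: 0100111011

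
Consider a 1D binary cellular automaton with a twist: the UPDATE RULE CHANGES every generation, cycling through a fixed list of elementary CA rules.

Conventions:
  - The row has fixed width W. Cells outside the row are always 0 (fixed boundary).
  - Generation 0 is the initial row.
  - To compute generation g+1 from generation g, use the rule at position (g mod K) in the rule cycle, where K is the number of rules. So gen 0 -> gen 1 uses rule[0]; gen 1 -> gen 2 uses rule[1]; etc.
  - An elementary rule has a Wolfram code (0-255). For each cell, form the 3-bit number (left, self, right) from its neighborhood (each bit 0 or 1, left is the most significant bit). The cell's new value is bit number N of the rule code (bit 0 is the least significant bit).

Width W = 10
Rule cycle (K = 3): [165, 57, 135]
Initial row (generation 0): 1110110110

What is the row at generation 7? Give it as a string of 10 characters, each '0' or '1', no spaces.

Gen 0: 1110110110
Gen 1 (rule 165): 0101001000
Gen 2 (rule 57): 0010100111
Gen 3 (rule 135): 1110101010
Gen 4 (rule 165): 0101111110
Gen 5 (rule 57): 0011000001
Gen 6 (rule 135): 1100011111
Gen 7 (rule 165): 0001001110

Answer: 0001001110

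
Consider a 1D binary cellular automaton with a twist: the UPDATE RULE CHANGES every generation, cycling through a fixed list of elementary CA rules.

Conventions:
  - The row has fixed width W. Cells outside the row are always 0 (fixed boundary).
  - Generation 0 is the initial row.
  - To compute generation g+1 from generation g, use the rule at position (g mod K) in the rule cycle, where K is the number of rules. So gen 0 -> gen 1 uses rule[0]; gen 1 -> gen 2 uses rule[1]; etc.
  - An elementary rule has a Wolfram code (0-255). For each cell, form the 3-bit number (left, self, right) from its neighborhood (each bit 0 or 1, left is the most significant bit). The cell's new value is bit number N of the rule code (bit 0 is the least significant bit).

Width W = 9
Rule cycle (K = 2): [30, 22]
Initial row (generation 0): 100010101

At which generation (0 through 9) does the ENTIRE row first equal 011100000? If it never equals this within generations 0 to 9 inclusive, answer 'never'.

Answer: 7

Derivation:
Gen 0: 100010101
Gen 1 (rule 30): 110110101
Gen 2 (rule 22): 000000101
Gen 3 (rule 30): 000001101
Gen 4 (rule 22): 000010001
Gen 5 (rule 30): 000111011
Gen 6 (rule 22): 001000000
Gen 7 (rule 30): 011100000
Gen 8 (rule 22): 100010000
Gen 9 (rule 30): 110111000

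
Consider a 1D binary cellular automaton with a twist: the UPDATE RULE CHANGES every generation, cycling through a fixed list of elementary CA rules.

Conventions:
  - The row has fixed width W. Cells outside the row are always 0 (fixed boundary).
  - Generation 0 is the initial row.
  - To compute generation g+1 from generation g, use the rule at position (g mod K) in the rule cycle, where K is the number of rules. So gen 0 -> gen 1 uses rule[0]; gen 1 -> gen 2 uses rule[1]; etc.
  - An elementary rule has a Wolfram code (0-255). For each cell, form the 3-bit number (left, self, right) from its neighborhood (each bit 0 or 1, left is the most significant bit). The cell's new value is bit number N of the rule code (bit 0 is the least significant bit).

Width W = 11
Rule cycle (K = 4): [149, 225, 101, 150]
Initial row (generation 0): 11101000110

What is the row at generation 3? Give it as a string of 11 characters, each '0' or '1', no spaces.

Answer: 11110011101

Derivation:
Gen 0: 11101000110
Gen 1 (rule 149): 01001110001
Gen 2 (rule 225): 00000110100
Gen 3 (rule 101): 11110011101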